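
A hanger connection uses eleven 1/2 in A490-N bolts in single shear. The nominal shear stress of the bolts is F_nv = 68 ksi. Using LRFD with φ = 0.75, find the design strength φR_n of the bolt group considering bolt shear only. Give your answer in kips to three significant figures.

A_b = π × 0.5² / 4 = 0.1963 in².
R_n = F_nv · A_b · n · n_s = 68 × 0.1963 × 11 × 1 = 146.9 kips.
Design strength φR_n = 0.75 × 146.9 = 110 kips.

110 kips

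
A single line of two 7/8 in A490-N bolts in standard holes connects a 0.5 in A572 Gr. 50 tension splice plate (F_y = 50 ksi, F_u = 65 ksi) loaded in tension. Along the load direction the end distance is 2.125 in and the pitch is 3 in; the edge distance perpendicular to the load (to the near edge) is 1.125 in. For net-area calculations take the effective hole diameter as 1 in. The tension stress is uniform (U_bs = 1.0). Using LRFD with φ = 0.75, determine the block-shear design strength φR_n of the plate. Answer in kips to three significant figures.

Shear plane L_v = 2.125 + 1·3 = 5.125 in; A_gv = 5.125 × 0.5 = 2.562 in².
A_nv = (5.125 − 1.5·1) × 0.5 = 1.812 in².
A_nt = (1.125 − 0.5·1) × 0.5 = 0.3125 in².
0.6 F_u A_nv = 70.69 kips; 0.6 F_y A_gv = 76.88 kips → shear rupture governs the shear term.
R_n = 70.69 + 1.0 × 65 × 0.3125 = 91 kips.
Design strength φR_n = 0.75 × 91 = 68.2 kips.

68.2 kips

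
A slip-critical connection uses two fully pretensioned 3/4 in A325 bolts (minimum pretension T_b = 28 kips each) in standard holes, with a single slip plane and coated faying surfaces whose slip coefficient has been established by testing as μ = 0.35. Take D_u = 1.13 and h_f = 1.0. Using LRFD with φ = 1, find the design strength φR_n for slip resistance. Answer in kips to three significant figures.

22.1 kips

R_n = μ · D_u · h_f · T_b · n_s · n_b = 0.35 × 1.13 × 1.0 × 28 × 1 × 2 = 22.15 kips.
Design strength φR_n = 1 × 22.15 = 22.1 kips.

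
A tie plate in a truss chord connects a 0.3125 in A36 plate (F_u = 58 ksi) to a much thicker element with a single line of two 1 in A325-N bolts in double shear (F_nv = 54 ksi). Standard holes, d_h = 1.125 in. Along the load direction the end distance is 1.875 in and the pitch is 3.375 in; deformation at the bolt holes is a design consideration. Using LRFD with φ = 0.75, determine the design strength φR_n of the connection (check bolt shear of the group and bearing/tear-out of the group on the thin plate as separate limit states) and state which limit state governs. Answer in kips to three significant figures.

Bolt shear: A_b = π·1²/4 = 0.7854 in²; R_n = 54 × 0.7854 × 2 × 2 = 169.6 kips → 0.75 × 169.6 = 127 kips.
Bearing (1.2 l_c t F_u ≤ 2.4 d t F_u): upper limit = 2.4·1·0.3125·58 = 43.5 kips.
  Edge l_c = 1.875 − 1.125/2 = 1.312 → r_n = 28.55 kips; interior l_c = 3.375 − 1.125 = 2.25 → r_n = 43.5 kips.
  R_n,bearing = 1·28.55 + 1·43.5 = 72.05 kips → 0.75 × 72.05 = 54 kips.
Bearing governs: 54 kips.

54 kips (bearing governs)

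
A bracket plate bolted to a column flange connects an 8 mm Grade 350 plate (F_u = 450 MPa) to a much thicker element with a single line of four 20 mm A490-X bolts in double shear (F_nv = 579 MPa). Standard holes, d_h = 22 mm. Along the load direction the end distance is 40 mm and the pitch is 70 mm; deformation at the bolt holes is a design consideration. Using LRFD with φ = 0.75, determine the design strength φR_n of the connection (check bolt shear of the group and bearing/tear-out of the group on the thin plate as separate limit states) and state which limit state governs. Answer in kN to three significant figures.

483 kN (bearing governs)

Bolt shear: A_b = π·20²/4 = 314.2 mm²; R_n = 579 × 314.2 × 4 × 2 / 1000 = 1455 kN → 0.75 × 1455 = 1090 kN.
Bearing (1.2 l_c t F_u ≤ 2.4 d t F_u): upper limit = 2.4·20·8·450 / 1000 = 172.8 kN.
  Edge l_c = 40 − 22/2 = 29 → r_n = 125.3 kN; interior l_c = 70 − 22 = 48 → r_n = 172.8 kN.
  R_n,bearing = 1·125.3 + 3·172.8 = 643.7 kN → 0.75 × 643.7 = 483 kN.
Bearing governs: 483 kN.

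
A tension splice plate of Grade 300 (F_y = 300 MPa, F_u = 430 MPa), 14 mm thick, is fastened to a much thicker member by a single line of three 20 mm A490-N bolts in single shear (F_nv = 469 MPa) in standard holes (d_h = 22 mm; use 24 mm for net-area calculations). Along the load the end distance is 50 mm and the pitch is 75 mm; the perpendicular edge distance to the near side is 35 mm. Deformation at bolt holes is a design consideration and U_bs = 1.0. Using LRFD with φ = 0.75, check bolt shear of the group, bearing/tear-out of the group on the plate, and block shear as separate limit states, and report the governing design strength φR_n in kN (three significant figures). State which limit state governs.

332 kN (bolt shear governs)

Bolt shear: A_b = π·20²/4 = 314.2 mm²; R_n = 469 × 314.2 × 3 × 1 / 1000 = 442 kN → 0.75 × 442 = 332 kN.
Bearing: edge l_c = 39, r_n = 281.7 kN; interior l_c = 53, r_n = 289 kN; R_n = 281.7 + 2·289 = 859.7 kN → 645 kN.
Block shear: A_gv = 2800, A_nv = 1960, A_nt = 322 mm²; R_n = min(0.6F_uA_nv, 0.6F_yA_gv) + U_bs·F_u·A_nt = 642.5 kN → 482 kN.
Bolt shear governs: 332 kN.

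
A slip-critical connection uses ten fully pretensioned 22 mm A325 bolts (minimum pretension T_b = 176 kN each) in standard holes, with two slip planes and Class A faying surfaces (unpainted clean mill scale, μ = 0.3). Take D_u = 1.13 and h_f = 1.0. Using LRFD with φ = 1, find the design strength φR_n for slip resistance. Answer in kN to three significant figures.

R_n = μ · D_u · h_f · T_b · n_s · n_b = 0.3 × 1.13 × 1.0 × 176 × 2 × 10 = 1193 kN.
Design strength φR_n = 1 × 1193 = 1190 kN.

1190 kN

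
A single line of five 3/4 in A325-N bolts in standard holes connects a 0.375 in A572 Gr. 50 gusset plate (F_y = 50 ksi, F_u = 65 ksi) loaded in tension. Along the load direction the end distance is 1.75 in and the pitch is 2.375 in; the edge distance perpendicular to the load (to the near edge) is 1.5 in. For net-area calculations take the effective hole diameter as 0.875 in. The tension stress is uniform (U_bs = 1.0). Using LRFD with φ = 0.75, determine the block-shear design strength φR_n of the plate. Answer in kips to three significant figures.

Shear plane L_v = 1.75 + 4·2.375 = 11.25 in; A_gv = 11.25 × 0.375 = 4.219 in².
A_nv = (11.25 − 4.5·0.875) × 0.375 = 2.742 in².
A_nt = (1.5 − 0.5·0.875) × 0.375 = 0.3984 in².
0.6 F_u A_nv = 106.9 kips; 0.6 F_y A_gv = 126.6 kips → shear rupture governs the shear term.
R_n = 106.9 + 1.0 × 65 × 0.3984 = 132.8 kips.
Design strength φR_n = 0.75 × 132.8 = 99.6 kips.

99.6 kips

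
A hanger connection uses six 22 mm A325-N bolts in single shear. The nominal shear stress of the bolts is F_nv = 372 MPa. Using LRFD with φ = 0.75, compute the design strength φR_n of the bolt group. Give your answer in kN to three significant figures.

A_b = π × 22² / 4 = 380.1 mm².
R_n = F_nv · A_b · n · n_s = 372 × 380.1 × 6 × 1 / 1000 = 848.5 kN.
Design strength φR_n = 0.75 × 848.5 = 636 kN.

636 kN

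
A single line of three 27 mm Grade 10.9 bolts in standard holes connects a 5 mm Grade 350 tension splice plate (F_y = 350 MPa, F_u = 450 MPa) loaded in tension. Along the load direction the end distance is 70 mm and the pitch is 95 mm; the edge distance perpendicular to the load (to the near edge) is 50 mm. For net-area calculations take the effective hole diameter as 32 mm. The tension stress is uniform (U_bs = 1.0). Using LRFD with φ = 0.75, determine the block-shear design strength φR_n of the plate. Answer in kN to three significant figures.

Shear plane L_v = 70 + 2·95 = 260 mm; A_gv = 260 × 5 = 1300 mm².
A_nv = (260 − 2.5·32) × 5 = 900 mm².
A_nt = (50 − 0.5·32) × 5 = 170 mm².
0.6 F_u A_nv = 243 kN; 0.6 F_y A_gv = 273 kN → shear rupture governs the shear term.
R_n = 243 + 1.0 × 450 × 170 / 1000 = 319.5 kN.
Design strength φR_n = 0.75 × 319.5 = 240 kN.

240 kN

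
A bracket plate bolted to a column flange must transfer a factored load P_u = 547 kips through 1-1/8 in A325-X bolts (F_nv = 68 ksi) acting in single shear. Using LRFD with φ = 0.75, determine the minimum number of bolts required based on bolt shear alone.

A_b = π·1.125²/4 = 0.994 in².
Per-bolt design strength φR_n = 0.75 × 68 × 0.994 × 1 = 50.69 kips.
n ≥ 547 / 50.69 = 10.79 → use 11 bolts.

11 bolts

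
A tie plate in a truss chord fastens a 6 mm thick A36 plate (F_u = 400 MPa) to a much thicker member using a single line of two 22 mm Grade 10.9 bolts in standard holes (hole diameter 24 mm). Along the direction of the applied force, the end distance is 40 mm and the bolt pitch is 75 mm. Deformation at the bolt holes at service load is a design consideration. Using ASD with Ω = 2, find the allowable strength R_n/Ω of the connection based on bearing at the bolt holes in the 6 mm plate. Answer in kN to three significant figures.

Per bolt r_n = 1.2 l_c t F_u ≤ 2.4 d t F_u; upper limit = 2.4 × 22 × 6 × 400 / 1000 = 126.7 kN.
Edge bolt: l_c = 40 − 24/2 = 28 mm → 1.2 × 28 × 6 × 400 / 1000 = 80.64 → r_n = 80.64 kN.
Interior bolts: l_c = 75 − 24 = 51 mm → 1.2 × 51 × 6 × 400 / 1000 = 146.9 → r_n = 126.7 kN.
R_n = 1 × 80.64 + 1 × 126.7 = 207.4 kN.
Allowable strength R_n/Ω = 207.4 / 2 = 104 kN.

104 kN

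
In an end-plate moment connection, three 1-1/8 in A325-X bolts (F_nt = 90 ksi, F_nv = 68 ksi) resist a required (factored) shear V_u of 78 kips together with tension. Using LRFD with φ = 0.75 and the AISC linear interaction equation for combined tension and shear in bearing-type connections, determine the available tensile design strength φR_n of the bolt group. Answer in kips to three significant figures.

A_b = π·1.125²/4 = 0.994 in²; f_rv = 78 / (3 × 0.994) = 26.16 ksi.
F'_nt = 1.3 F_nt − (F_nt / φF_nv) f_rv = 1.3·90 − (90/(0.75·68))·26.16 = 70.84 ksi, capped at F_nt → F'_nt = 70.84 ksi.
R_n = F'_nt · A_b · n = 70.84 × 0.994 × 3 = 211.3 kips.
Design strength φR_n = 0.75 × 211.3 = 158 kips.

158 kips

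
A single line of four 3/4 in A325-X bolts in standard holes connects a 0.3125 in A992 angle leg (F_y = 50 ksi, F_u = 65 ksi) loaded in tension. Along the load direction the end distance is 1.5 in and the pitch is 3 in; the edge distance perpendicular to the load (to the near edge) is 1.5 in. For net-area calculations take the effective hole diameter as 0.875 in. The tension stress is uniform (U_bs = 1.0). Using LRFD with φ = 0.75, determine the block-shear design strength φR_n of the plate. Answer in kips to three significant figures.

84.2 kips

Shear plane L_v = 1.5 + 3·3 = 10.5 in; A_gv = 10.5 × 0.3125 = 3.281 in².
A_nv = (10.5 − 3.5·0.875) × 0.3125 = 2.324 in².
A_nt = (1.5 − 0.5·0.875) × 0.3125 = 0.332 in².
0.6 F_u A_nv = 90.64 kips; 0.6 F_y A_gv = 98.44 kips → shear rupture governs the shear term.
R_n = 90.64 + 1.0 × 65 × 0.332 = 112.2 kips.
Design strength φR_n = 0.75 × 112.2 = 84.2 kips.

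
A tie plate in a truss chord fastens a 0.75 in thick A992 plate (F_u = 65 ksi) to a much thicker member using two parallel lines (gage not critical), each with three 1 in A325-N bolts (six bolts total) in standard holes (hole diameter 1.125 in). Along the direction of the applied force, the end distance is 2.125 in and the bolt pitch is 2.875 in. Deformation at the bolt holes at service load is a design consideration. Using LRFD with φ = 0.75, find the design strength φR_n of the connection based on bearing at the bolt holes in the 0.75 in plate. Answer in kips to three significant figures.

444 kips

Per bolt r_n = 1.2 l_c t F_u ≤ 2.4 d t F_u; upper limit = 2.4 × 1 × 0.75 × 65 = 117 kips.
Edge bolt: l_c = 2.125 − 1.125/2 = 1.562 in → 1.2 × 1.562 × 0.75 × 65 = 91.41 → r_n = 91.41 kips.
Interior bolts: l_c = 2.875 − 1.125 = 1.75 in → 1.2 × 1.75 × 0.75 × 65 = 102.4 → r_n = 102.4 kips.
R_n = 2 × 91.41 + 4 × 102.4 = 592.3 kips.
Design strength φR_n = 0.75 × 592.3 = 444 kips.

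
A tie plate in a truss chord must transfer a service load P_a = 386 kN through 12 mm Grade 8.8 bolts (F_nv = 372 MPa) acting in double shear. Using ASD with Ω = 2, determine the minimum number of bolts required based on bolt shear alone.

A_b = π·12²/4 = 113.1 mm².
Per-bolt allowable strength R_n/Ω = 372 × 113.1 × 2 / 1000 / 2 = 42.07 kN.
n ≥ 386 / 42.07 = 9.175 → use 10 bolts.

10 bolts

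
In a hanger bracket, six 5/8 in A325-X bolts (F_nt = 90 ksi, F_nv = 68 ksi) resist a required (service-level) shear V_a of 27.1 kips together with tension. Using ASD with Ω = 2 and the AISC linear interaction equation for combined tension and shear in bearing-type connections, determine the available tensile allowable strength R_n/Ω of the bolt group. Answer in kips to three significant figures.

71.8 kips

A_b = π·0.625²/4 = 0.3068 in²; f_rv = 27.1 / (6 × 0.3068) = 14.72 ksi.
F'_nt = 1.3 F_nt − (Ω F_nt / F_nv) f_rv = 1.3·90 − (2·90/68)·14.72 = 78.03 ksi, capped at F_nt → F'_nt = 78.03 ksi.
R_n = F'_nt · A_b · n = 78.03 × 0.3068 × 6 = 143.6 kips.
Allowable strength R_n/Ω = 143.6 / 2 = 71.8 kips.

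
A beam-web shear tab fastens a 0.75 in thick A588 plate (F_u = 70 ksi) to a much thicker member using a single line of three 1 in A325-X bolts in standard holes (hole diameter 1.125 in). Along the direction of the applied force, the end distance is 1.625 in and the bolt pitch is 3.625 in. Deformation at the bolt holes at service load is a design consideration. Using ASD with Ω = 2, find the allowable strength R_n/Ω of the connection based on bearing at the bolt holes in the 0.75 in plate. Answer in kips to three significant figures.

159 kips

Per bolt r_n = 1.2 l_c t F_u ≤ 2.4 d t F_u; upper limit = 2.4 × 1 × 0.75 × 70 = 126 kips.
Edge bolt: l_c = 1.625 − 1.125/2 = 1.062 in → 1.2 × 1.062 × 0.75 × 70 = 66.94 → r_n = 66.94 kips.
Interior bolts: l_c = 3.625 − 1.125 = 2.5 in → 1.2 × 2.5 × 0.75 × 70 = 157.5 → r_n = 126 kips.
R_n = 1 × 66.94 + 2 × 126 = 318.9 kips.
Allowable strength R_n/Ω = 318.9 / 2 = 159 kips.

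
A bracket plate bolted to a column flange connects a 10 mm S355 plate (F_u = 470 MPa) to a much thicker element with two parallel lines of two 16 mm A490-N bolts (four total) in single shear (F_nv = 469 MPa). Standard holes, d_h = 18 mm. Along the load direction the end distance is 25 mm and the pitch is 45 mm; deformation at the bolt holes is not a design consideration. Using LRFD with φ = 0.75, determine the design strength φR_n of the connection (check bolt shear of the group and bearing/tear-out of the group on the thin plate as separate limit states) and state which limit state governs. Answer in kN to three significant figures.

Bolt shear: A_b = π·16²/4 = 201.1 mm²; R_n = 469 × 201.1 × 4 × 1 / 1000 = 377.2 kN → 0.75 × 377.2 = 283 kN.
Bearing (1.5 l_c t F_u ≤ 3.0 d t F_u): upper limit = 3.0·16·10·470 / 1000 = 225.6 kN.
  Edge l_c = 25 − 18/2 = 16 → r_n = 112.8 kN; interior l_c = 45 − 18 = 27 → r_n = 190.3 kN.
  R_n,bearing = 2·112.8 + 2·190.3 = 606.3 kN → 0.75 × 606.3 = 455 kN.
Bolt shear governs: 283 kN.

283 kN (bolt shear governs)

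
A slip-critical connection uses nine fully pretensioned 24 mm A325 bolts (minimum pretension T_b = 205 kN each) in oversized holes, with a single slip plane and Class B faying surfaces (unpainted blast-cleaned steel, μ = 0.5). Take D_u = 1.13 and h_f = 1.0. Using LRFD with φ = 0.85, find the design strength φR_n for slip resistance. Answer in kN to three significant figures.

886 kN

R_n = μ · D_u · h_f · T_b · n_s · n_b = 0.5 × 1.13 × 1.0 × 205 × 1 × 9 = 1042 kN.
Design strength φR_n = 0.85 × 1042 = 886 kN.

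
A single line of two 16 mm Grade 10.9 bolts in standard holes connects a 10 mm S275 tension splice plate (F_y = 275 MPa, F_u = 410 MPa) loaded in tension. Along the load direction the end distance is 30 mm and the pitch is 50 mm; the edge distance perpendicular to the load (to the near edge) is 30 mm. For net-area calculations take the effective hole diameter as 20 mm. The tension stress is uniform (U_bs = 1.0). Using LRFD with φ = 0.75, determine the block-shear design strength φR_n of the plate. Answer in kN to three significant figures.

154 kN

Shear plane L_v = 30 + 1·50 = 80 mm; A_gv = 80 × 10 = 800 mm².
A_nv = (80 − 1.5·20) × 10 = 500 mm².
A_nt = (30 − 0.5·20) × 10 = 200 mm².
0.6 F_u A_nv = 123 kN; 0.6 F_y A_gv = 132 kN → shear rupture governs the shear term.
R_n = 123 + 1.0 × 410 × 200 / 1000 = 205 kN.
Design strength φR_n = 0.75 × 205 = 154 kN.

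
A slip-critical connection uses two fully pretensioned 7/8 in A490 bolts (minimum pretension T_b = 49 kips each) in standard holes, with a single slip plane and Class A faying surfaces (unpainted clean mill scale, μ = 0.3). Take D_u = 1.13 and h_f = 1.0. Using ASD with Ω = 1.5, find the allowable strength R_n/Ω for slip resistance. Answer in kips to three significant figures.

22.1 kips

R_n = μ · D_u · h_f · T_b · n_s · n_b = 0.3 × 1.13 × 1.0 × 49 × 1 × 2 = 33.22 kips.
Allowable strength R_n/Ω = 33.22 / 1.5 = 22.1 kips.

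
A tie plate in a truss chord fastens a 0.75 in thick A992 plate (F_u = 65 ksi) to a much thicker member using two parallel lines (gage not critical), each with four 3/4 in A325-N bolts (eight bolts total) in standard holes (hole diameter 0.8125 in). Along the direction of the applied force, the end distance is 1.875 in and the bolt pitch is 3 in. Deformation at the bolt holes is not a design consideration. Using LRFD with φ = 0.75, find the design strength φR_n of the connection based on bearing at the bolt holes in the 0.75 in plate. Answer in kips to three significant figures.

655 kips

Per bolt r_n = 1.5 l_c t F_u ≤ 3.0 d t F_u; upper limit = 3.0 × 0.75 × 0.75 × 65 = 109.7 kips.
Edge bolt: l_c = 1.875 − 0.8125/2 = 1.469 in → 1.5 × 1.469 × 0.75 × 65 = 107.4 → r_n = 107.4 kips.
Interior bolts: l_c = 3 − 0.8125 = 2.188 in → 1.5 × 2.188 × 0.75 × 65 = 160 → r_n = 109.7 kips.
R_n = 2 × 107.4 + 6 × 109.7 = 872.9 kips.
Design strength φR_n = 0.75 × 872.9 = 655 kips.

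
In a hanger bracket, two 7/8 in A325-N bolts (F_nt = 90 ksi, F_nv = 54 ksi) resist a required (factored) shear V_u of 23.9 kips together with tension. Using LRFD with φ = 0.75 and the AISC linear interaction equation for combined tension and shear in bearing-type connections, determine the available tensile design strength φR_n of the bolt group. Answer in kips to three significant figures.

65.7 kips

A_b = π·0.875²/4 = 0.6013 in²; f_rv = 23.9 / (2 × 0.6013) = 19.87 ksi.
F'_nt = 1.3 F_nt − (F_nt / φF_nv) f_rv = 1.3·90 − (90/(0.75·54))·19.87 = 72.84 ksi, capped at F_nt → F'_nt = 72.84 ksi.
R_n = F'_nt · A_b · n = 72.84 × 0.6013 × 2 = 87.6 kips.
Design strength φR_n = 0.75 × 87.6 = 65.7 kips.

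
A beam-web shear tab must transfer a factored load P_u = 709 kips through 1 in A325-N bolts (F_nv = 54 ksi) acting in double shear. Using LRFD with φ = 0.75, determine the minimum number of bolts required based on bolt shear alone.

12 bolts

A_b = π·1²/4 = 0.7854 in².
Per-bolt design strength φR_n = 0.75 × 54 × 0.7854 × 2 = 63.62 kips.
n ≥ 709 / 63.62 = 11.14 → use 12 bolts.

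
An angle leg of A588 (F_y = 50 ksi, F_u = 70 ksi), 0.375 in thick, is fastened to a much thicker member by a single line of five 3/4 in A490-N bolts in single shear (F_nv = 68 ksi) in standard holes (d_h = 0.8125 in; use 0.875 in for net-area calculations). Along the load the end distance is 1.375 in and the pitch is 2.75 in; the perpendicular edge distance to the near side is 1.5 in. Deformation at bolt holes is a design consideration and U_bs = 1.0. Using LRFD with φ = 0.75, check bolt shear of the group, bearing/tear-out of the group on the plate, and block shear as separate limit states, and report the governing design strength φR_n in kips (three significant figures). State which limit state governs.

Bolt shear: A_b = π·0.75²/4 = 0.4418 in²; R_n = 68 × 0.4418 × 5 × 1 = 150.2 kips → 0.75 × 150.2 = 113 kips.
Bearing: edge l_c = 0.9688, r_n = 30.52 kips; interior l_c = 1.938, r_n = 47.25 kips; R_n = 30.52 + 4·47.25 = 219.5 kips → 165 kips.
Block shear: A_gv = 4.641, A_nv = 3.164, A_nt = 0.3984 in²; R_n = min(0.6F_uA_nv, 0.6F_yA_gv) + U_bs·F_u·A_nt = 160.8 kips → 121 kips.
Bolt shear governs: 113 kips.

113 kips (bolt shear governs)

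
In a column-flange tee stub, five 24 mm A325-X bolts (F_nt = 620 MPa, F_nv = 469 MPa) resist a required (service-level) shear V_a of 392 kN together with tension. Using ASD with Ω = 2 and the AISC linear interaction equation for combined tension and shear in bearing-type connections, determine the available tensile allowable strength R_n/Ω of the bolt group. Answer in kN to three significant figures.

A_b = π·24²/4 = 452.4 mm²; f_rv = 392 × 1000 / (5 × 452.4) = 173.3 MPa.
F'_nt = 1.3 F_nt − (Ω F_nt / F_nv) f_rv = 1.3·620 − (2·620/469)·173.3 = 347.8 MPa, capped at F_nt → F'_nt = 347.8 MPa.
R_n = F'_nt · A_b · n = 347.8 × 452.4 × 5 / 1000 = 786.7 kN.
Allowable strength R_n/Ω = 786.7 / 2 = 393 kN.

393 kN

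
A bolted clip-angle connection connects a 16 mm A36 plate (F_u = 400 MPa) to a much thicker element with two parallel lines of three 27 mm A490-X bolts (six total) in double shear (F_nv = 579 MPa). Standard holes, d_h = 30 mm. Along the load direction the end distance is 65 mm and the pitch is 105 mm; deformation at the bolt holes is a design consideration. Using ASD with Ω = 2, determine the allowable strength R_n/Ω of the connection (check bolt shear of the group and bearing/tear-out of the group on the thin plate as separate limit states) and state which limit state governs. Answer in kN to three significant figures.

Bolt shear: A_b = π·27²/4 = 572.6 mm²; R_n = 579 × 572.6 × 6 × 2 / 1000 = 3978 kN → 3978 / 2 = 1990 kN.
Bearing (1.2 l_c t F_u ≤ 2.4 d t F_u): upper limit = 2.4·27·16·400 / 1000 = 414.7 kN.
  Edge l_c = 65 − 30/2 = 50 → r_n = 384 kN; interior l_c = 105 − 30 = 75 → r_n = 414.7 kN.
  R_n,bearing = 2·384 + 4·414.7 = 2427 kN → 2427 / 2 = 1210 kN.
Bearing governs: 1210 kN.

1210 kN (bearing governs)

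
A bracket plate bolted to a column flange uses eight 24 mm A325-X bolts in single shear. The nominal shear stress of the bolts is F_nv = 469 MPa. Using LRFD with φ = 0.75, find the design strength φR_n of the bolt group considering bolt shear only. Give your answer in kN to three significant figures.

A_b = π × 24² / 4 = 452.4 mm².
R_n = F_nv · A_b · n · n_s = 469 × 452.4 × 8 × 1 / 1000 = 1697 kN.
Design strength φR_n = 0.75 × 1697 = 1270 kN.

1270 kN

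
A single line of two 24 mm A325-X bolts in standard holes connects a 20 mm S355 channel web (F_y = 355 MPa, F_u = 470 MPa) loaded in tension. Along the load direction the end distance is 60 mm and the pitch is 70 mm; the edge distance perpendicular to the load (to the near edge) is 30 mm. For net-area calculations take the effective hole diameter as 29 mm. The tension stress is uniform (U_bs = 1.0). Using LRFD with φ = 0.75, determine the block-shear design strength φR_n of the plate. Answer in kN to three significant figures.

Shear plane L_v = 60 + 1·70 = 130 mm; A_gv = 130 × 20 = 2600 mm².
A_nv = (130 − 1.5·29) × 20 = 1730 mm².
A_nt = (30 − 0.5·29) × 20 = 310 mm².
0.6 F_u A_nv = 487.9 kN; 0.6 F_y A_gv = 553.8 kN → shear rupture governs the shear term.
R_n = 487.9 + 1.0 × 470 × 310 / 1000 = 633.6 kN.
Design strength φR_n = 0.75 × 633.6 = 475 kN.

475 kN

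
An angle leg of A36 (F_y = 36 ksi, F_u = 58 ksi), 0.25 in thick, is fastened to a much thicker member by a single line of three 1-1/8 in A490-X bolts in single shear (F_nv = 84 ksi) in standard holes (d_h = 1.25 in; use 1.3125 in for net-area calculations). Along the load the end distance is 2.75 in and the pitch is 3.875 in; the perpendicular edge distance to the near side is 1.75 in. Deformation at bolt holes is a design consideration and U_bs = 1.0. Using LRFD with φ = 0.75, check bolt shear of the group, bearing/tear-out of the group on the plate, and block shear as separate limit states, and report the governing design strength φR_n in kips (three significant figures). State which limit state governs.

Bolt shear: A_b = π·1.125²/4 = 0.994 in²; R_n = 84 × 0.994 × 3 × 1 = 250.5 kips → 0.75 × 250.5 = 188 kips.
Bearing: edge l_c = 2.125, r_n = 36.97 kips; interior l_c = 2.625, r_n = 39.15 kips; R_n = 36.97 + 2·39.15 = 115.3 kips → 86.5 kips.
Block shear: A_gv = 2.625, A_nv = 1.805, A_nt = 0.2734 in²; R_n = min(0.6F_uA_nv, 0.6F_yA_gv) + U_bs·F_u·A_nt = 72.56 kips → 54.4 kips.
Block shear governs: 54.4 kips.

54.4 kips (block shear governs)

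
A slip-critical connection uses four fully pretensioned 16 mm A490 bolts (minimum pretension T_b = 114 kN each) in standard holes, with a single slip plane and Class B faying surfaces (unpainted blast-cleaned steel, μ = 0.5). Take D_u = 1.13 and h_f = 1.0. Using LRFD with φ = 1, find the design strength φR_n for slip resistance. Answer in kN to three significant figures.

258 kN

R_n = μ · D_u · h_f · T_b · n_s · n_b = 0.5 × 1.13 × 1.0 × 114 × 1 × 4 = 257.6 kN.
Design strength φR_n = 1 × 257.6 = 258 kN.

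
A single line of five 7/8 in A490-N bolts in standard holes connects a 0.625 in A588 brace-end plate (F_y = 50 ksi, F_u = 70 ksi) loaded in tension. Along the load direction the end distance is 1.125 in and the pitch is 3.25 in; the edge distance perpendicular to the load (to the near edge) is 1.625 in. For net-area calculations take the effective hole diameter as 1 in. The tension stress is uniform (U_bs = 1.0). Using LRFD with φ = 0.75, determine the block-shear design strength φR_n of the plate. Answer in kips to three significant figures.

Shear plane L_v = 1.125 + 4·3.25 = 14.12 in; A_gv = 14.12 × 0.625 = 8.828 in².
A_nv = (14.12 − 4.5·1) × 0.625 = 6.016 in².
A_nt = (1.625 − 0.5·1) × 0.625 = 0.7031 in².
0.6 F_u A_nv = 252.7 kips; 0.6 F_y A_gv = 264.8 kips → shear rupture governs the shear term.
R_n = 252.7 + 1.0 × 70 × 0.7031 = 301.9 kips.
Design strength φR_n = 0.75 × 301.9 = 226 kips.

226 kips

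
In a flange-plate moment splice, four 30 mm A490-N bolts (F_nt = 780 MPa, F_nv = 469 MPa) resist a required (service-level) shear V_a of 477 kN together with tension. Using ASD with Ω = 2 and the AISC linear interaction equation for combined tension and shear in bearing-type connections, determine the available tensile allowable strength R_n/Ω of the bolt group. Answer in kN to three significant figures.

640 kN

A_b = π·30²/4 = 706.9 mm²; f_rv = 477 × 1000 / (4 × 706.9) = 168.7 MPa.
F'_nt = 1.3 F_nt − (Ω F_nt / F_nv) f_rv = 1.3·780 − (2·780/469)·168.7 = 452.9 MPa, capped at F_nt → F'_nt = 452.9 MPa.
R_n = F'_nt · A_b · n = 452.9 × 706.9 × 4 / 1000 = 1280 kN.
Allowable strength R_n/Ω = 1280 / 2 = 640 kN.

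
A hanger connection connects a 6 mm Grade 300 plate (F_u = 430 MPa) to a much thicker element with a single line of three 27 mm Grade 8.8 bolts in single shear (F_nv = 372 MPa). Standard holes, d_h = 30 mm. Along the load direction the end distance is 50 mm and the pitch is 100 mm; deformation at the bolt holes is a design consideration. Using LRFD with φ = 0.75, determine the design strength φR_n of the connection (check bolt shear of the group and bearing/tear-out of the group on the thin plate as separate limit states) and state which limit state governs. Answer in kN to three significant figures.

332 kN (bearing governs)

Bolt shear: A_b = π·27²/4 = 572.6 mm²; R_n = 372 × 572.6 × 3 × 1 / 1000 = 639 kN → 0.75 × 639 = 479 kN.
Bearing (1.2 l_c t F_u ≤ 2.4 d t F_u): upper limit = 2.4·27·6·430 / 1000 = 167.2 kN.
  Edge l_c = 50 − 30/2 = 35 → r_n = 108.4 kN; interior l_c = 100 − 30 = 70 → r_n = 167.2 kN.
  R_n,bearing = 1·108.4 + 2·167.2 = 442.7 kN → 0.75 × 442.7 = 332 kN.
Bearing governs: 332 kN.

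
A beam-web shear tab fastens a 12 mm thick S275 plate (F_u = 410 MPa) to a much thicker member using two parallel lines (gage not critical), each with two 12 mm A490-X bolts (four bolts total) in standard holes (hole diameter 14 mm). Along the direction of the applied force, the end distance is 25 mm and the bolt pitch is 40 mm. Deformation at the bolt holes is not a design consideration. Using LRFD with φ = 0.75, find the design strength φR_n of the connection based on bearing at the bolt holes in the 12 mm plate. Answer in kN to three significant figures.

Per bolt r_n = 1.5 l_c t F_u ≤ 3.0 d t F_u; upper limit = 3.0 × 12 × 12 × 410 / 1000 = 177.1 kN.
Edge bolt: l_c = 25 − 14/2 = 18 mm → 1.5 × 18 × 12 × 410 / 1000 = 132.8 → r_n = 132.8 kN.
Interior bolts: l_c = 40 − 14 = 26 mm → 1.5 × 26 × 12 × 410 / 1000 = 191.9 → r_n = 177.1 kN.
R_n = 2 × 132.8 + 2 × 177.1 = 619.9 kN.
Design strength φR_n = 0.75 × 619.9 = 465 kN.

465 kN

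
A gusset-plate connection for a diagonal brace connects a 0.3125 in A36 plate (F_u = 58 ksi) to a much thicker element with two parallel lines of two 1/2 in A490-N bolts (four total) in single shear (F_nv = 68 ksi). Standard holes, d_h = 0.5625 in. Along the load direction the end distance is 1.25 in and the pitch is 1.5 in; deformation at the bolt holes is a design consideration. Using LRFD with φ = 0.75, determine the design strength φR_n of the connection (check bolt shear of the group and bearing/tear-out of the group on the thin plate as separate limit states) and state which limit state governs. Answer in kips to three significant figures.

40.1 kips (bolt shear governs)

Bolt shear: A_b = π·0.5²/4 = 0.1963 in²; R_n = 68 × 0.1963 × 4 × 1 = 53.41 kips → 0.75 × 53.41 = 40.1 kips.
Bearing (1.2 l_c t F_u ≤ 2.4 d t F_u): upper limit = 2.4·0.5·0.3125·58 = 21.75 kips.
  Edge l_c = 1.25 − 0.5625/2 = 0.9688 → r_n = 21.07 kips; interior l_c = 1.5 − 0.5625 = 0.9375 → r_n = 20.39 kips.
  R_n,bearing = 2·21.07 + 2·20.39 = 82.92 kips → 0.75 × 82.92 = 62.2 kips.
Bolt shear governs: 40.1 kips.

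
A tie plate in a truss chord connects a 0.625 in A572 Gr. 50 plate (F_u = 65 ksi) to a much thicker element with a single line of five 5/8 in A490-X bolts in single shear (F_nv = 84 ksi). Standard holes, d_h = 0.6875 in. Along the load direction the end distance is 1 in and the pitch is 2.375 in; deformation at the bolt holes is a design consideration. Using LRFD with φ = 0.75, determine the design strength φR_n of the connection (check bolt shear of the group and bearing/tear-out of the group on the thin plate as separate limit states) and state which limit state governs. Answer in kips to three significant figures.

Bolt shear: A_b = π·0.625²/4 = 0.3068 in²; R_n = 84 × 0.3068 × 5 × 1 = 128.9 kips → 0.75 × 128.9 = 96.6 kips.
Bearing (1.2 l_c t F_u ≤ 2.4 d t F_u): upper limit = 2.4·0.625·0.625·65 = 60.94 kips.
  Edge l_c = 1 − 0.6875/2 = 0.6562 → r_n = 31.99 kips; interior l_c = 2.375 − 0.6875 = 1.688 → r_n = 60.94 kips.
  R_n,bearing = 1·31.99 + 4·60.94 = 275.7 kips → 0.75 × 275.7 = 207 kips.
Bolt shear governs: 96.6 kips.

96.6 kips (bolt shear governs)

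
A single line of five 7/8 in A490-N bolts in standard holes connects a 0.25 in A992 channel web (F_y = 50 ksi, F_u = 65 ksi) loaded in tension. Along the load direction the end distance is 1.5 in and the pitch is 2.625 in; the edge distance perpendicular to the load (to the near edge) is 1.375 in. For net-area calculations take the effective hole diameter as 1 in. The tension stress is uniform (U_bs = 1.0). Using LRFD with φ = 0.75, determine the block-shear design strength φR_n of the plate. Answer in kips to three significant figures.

65.5 kips

Shear plane L_v = 1.5 + 4·2.625 = 12 in; A_gv = 12 × 0.25 = 3 in².
A_nv = (12 − 4.5·1) × 0.25 = 1.875 in².
A_nt = (1.375 − 0.5·1) × 0.25 = 0.2188 in².
0.6 F_u A_nv = 73.12 kips; 0.6 F_y A_gv = 90 kips → shear rupture governs the shear term.
R_n = 73.12 + 1.0 × 65 × 0.2188 = 87.34 kips.
Design strength φR_n = 0.75 × 87.34 = 65.5 kips.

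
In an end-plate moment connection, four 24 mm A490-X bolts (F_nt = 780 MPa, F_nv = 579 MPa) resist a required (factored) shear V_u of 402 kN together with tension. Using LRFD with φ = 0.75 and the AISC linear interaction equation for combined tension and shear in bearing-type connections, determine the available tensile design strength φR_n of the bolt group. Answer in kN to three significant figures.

A_b = π·24²/4 = 452.4 mm²; f_rv = 402 × 1000 / (4 × 452.4) = 222.2 MPa.
F'_nt = 1.3 F_nt − (F_nt / φF_nv) f_rv = 1.3·780 − (780/(0.75·579))·222.2 = 615 MPa, capped at F_nt → F'_nt = 615 MPa.
R_n = F'_nt · A_b · n = 615 × 452.4 × 4 / 1000 = 1113 kN.
Design strength φR_n = 0.75 × 1113 = 835 kN.

835 kN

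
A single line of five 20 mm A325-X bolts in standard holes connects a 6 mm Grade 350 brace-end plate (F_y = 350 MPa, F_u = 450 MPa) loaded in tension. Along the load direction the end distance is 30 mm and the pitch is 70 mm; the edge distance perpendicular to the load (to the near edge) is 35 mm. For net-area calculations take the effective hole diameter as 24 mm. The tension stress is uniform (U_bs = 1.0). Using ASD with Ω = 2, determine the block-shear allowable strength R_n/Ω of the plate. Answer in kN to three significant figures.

195 kN

Shear plane L_v = 30 + 4·70 = 310 mm; A_gv = 310 × 6 = 1860 mm².
A_nv = (310 − 4.5·24) × 6 = 1212 mm².
A_nt = (35 − 0.5·24) × 6 = 138 mm².
0.6 F_u A_nv = 327.2 kN; 0.6 F_y A_gv = 390.6 kN → shear rupture governs the shear term.
R_n = 327.2 + 1.0 × 450 × 138 / 1000 = 389.3 kN.
Allowable strength R_n/Ω = 389.3 / 2 = 195 kN.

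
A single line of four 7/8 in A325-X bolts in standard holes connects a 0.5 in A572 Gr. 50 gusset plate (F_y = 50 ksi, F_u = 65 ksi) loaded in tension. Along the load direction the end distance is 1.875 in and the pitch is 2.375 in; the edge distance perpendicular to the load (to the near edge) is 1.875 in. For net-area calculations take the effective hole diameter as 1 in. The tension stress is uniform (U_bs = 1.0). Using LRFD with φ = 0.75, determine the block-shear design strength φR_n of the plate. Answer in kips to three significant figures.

Shear plane L_v = 1.875 + 3·2.375 = 9 in; A_gv = 9 × 0.5 = 4.5 in².
A_nv = (9 − 3.5·1) × 0.5 = 2.75 in².
A_nt = (1.875 − 0.5·1) × 0.5 = 0.6875 in².
0.6 F_u A_nv = 107.2 kips; 0.6 F_y A_gv = 135 kips → shear rupture governs the shear term.
R_n = 107.2 + 1.0 × 65 × 0.6875 = 151.9 kips.
Design strength φR_n = 0.75 × 151.9 = 114 kips.

114 kips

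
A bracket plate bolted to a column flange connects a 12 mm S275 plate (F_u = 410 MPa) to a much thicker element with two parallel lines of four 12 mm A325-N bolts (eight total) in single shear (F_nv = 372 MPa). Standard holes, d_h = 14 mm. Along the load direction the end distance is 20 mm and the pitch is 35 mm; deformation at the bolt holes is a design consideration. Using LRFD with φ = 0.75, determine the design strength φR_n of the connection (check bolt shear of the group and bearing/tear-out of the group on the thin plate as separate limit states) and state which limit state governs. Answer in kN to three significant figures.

Bolt shear: A_b = π·12²/4 = 113.1 mm²; R_n = 372 × 113.1 × 8 × 1 / 1000 = 336.6 kN → 0.75 × 336.6 = 252 kN.
Bearing (1.2 l_c t F_u ≤ 2.4 d t F_u): upper limit = 2.4·12·12·410 / 1000 = 141.7 kN.
  Edge l_c = 20 − 14/2 = 13 → r_n = 76.75 kN; interior l_c = 35 − 14 = 21 → r_n = 124 kN.
  R_n,bearing = 2·76.75 + 6·124 = 897.4 kN → 0.75 × 897.4 = 673 kN.
Bolt shear governs: 252 kN.

252 kN (bolt shear governs)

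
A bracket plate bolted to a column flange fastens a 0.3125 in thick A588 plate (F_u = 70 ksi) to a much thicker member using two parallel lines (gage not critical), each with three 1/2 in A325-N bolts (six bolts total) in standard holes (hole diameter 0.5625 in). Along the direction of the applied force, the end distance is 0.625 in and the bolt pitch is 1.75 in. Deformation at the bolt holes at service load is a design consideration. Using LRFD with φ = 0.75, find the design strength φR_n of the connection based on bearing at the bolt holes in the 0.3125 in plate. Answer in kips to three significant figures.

Per bolt r_n = 1.2 l_c t F_u ≤ 2.4 d t F_u; upper limit = 2.4 × 0.5 × 0.3125 × 70 = 26.25 kips.
Edge bolt: l_c = 0.625 − 0.5625/2 = 0.3438 in → 1.2 × 0.3438 × 0.3125 × 70 = 9.023 → r_n = 9.023 kips.
Interior bolts: l_c = 1.75 − 0.5625 = 1.188 in → 1.2 × 1.188 × 0.3125 × 70 = 31.17 → r_n = 26.25 kips.
R_n = 2 × 9.023 + 4 × 26.25 = 123 kips.
Design strength φR_n = 0.75 × 123 = 92.3 kips.

92.3 kips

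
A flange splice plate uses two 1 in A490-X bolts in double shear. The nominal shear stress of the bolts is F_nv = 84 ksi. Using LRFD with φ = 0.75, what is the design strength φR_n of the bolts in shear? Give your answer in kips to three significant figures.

198 kips

A_b = π × 1² / 4 = 0.7854 in².
R_n = F_nv · A_b · n · n_s = 84 × 0.7854 × 2 × 2 = 263.9 kips.
Design strength φR_n = 0.75 × 263.9 = 198 kips.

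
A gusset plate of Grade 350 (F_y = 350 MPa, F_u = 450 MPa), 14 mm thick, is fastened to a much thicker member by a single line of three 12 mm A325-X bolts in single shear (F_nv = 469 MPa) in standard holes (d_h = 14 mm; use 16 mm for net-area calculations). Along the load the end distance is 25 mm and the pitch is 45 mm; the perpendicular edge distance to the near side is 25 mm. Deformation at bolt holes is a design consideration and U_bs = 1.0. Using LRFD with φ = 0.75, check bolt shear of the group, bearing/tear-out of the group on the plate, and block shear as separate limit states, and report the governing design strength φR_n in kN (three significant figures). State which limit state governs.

119 kN (bolt shear governs)

Bolt shear: A_b = π·12²/4 = 113.1 mm²; R_n = 469 × 113.1 × 3 × 1 / 1000 = 159.1 kN → 0.75 × 159.1 = 119 kN.
Bearing: edge l_c = 18, r_n = 136.1 kN; interior l_c = 31, r_n = 181.4 kN; R_n = 136.1 + 2·181.4 = 499 kN → 374 kN.
Block shear: A_gv = 1610, A_nv = 1050, A_nt = 238 mm²; R_n = min(0.6F_uA_nv, 0.6F_yA_gv) + U_bs·F_u·A_nt = 390.6 kN → 293 kN.
Bolt shear governs: 119 kN.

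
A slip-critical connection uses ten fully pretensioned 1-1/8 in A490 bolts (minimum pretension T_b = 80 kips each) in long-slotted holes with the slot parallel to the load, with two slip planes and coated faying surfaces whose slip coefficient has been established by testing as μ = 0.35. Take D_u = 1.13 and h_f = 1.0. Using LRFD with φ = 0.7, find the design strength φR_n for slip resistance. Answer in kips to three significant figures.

R_n = μ · D_u · h_f · T_b · n_s · n_b = 0.35 × 1.13 × 1.0 × 80 × 2 × 10 = 632.8 kips.
Design strength φR_n = 0.7 × 632.8 = 443 kips.

443 kips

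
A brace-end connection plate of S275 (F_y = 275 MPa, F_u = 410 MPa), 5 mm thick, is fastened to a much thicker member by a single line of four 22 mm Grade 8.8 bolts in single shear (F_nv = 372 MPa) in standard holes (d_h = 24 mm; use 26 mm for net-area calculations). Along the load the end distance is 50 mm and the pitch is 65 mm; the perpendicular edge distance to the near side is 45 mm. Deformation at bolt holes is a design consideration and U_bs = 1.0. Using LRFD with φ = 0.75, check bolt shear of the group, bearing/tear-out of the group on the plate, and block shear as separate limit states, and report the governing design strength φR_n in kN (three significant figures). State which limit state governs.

191 kN (block shear governs)

Bolt shear: A_b = π·22²/4 = 380.1 mm²; R_n = 372 × 380.1 × 4 × 1 / 1000 = 565.6 kN → 0.75 × 565.6 = 424 kN.
Bearing: edge l_c = 38, r_n = 93.48 kN; interior l_c = 41, r_n = 100.9 kN; R_n = 93.48 + 3·100.9 = 396.1 kN → 297 kN.
Block shear: A_gv = 1225, A_nv = 770, A_nt = 160 mm²; R_n = min(0.6F_uA_nv, 0.6F_yA_gv) + U_bs·F_u·A_nt = 255 kN → 191 kN.
Block shear governs: 191 kN.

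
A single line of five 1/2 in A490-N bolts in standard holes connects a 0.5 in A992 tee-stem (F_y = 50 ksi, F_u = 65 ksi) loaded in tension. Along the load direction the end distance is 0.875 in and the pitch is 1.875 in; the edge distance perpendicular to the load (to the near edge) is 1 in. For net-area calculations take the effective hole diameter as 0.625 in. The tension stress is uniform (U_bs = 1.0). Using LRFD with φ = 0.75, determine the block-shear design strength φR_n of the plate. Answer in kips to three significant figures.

98.1 kips

Shear plane L_v = 0.875 + 4·1.875 = 8.375 in; A_gv = 8.375 × 0.5 = 4.188 in².
A_nv = (8.375 − 4.5·0.625) × 0.5 = 2.781 in².
A_nt = (1 − 0.5·0.625) × 0.5 = 0.3438 in².
0.6 F_u A_nv = 108.5 kips; 0.6 F_y A_gv = 125.6 kips → shear rupture governs the shear term.
R_n = 108.5 + 1.0 × 65 × 0.3438 = 130.8 kips.
Design strength φR_n = 0.75 × 130.8 = 98.1 kips.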